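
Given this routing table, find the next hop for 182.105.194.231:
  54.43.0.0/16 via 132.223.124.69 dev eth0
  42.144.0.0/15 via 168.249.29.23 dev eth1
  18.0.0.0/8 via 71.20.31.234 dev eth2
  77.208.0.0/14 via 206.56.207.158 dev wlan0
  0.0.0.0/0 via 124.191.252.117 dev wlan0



Longest prefix match for 182.105.194.231:
  /16 54.43.0.0: no
  /15 42.144.0.0: no
  /8 18.0.0.0: no
  /14 77.208.0.0: no
  /0 0.0.0.0: MATCH
Selected: next-hop 124.191.252.117 via wlan0 (matched /0)


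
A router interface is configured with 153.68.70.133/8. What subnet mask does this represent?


/8 means 8 network bits, 24 host bits
Binary: 11111111000000000000000000000000
Mask: 255.0.0.0


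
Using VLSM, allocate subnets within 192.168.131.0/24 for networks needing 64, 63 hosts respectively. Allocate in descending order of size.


64 hosts -> /25 (126 usable): 192.168.131.0/25
63 hosts -> /25 (126 usable): 192.168.131.128/25
Allocation: 192.168.131.0/25 (64 hosts, 126 usable); 192.168.131.128/25 (63 hosts, 126 usable)


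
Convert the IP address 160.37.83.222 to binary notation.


160 = 10100000
37 = 00100101
83 = 01010011
222 = 11011110
Binary: 10100000.00100101.01010011.11011110


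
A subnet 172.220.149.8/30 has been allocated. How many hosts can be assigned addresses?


Host bits = 32 - 30 = 2
Total addresses = 2^2 = 4
Usable = total - 2 (network and broadcast)
Usable hosts: 2


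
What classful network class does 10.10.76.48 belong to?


First octet: 10
Binary: 00001010
0xxxxxxx -> Class A (1-126)
Class A, default mask 255.0.0.0 (/8)


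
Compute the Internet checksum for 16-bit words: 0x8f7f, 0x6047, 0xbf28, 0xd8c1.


Sum all words (with carry folding):
+ 0x8f7f = 0x8f7f
+ 0x6047 = 0xefc6
+ 0xbf28 = 0xaeef
+ 0xd8c1 = 0x87b1
One's complement: ~0x87b1
Checksum = 0x784e


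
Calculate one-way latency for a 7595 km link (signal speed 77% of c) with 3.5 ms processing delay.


Speed = 0.77 * 3e5 km/s = 231000 km/s
Propagation delay = 7595 / 231000 = 0.0329 s = 32.8788 ms
Processing delay = 3.5 ms
Total one-way latency = 36.3788 ms


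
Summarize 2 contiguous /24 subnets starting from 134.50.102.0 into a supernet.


Original prefix: /24
Number of subnets: 2 = 2^1
New prefix = 24 - 1 = 23
Supernet: 134.50.102.0/23


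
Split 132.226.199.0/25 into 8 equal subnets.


New prefix = 25 + 3 = 28
Each subnet has 16 addresses
  132.226.199.0/28
  132.226.199.16/28
  132.226.199.32/28
  132.226.199.48/28
  132.226.199.64/28
  132.226.199.80/28
  132.226.199.96/28
  132.226.199.112/28
Subnets: 132.226.199.0/28, 132.226.199.16/28, 132.226.199.32/28, 132.226.199.48/28, 132.226.199.64/28, 132.226.199.80/28, 132.226.199.96/28, 132.226.199.112/28


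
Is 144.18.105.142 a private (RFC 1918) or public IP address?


RFC 1918 private ranges:
  10.0.0.0/8 (10.0.0.0 - 10.255.255.255)
  172.16.0.0/12 (172.16.0.0 - 172.31.255.255)
  192.168.0.0/16 (192.168.0.0 - 192.168.255.255)
Public (not in any RFC 1918 range)


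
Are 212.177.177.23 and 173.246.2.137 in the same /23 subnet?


Mask: 255.255.254.0
212.177.177.23 AND mask = 212.177.176.0
173.246.2.137 AND mask = 173.246.2.0
No, different subnets (212.177.176.0 vs 173.246.2.0)


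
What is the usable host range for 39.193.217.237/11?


Network: 39.192.0.0
Broadcast: 39.223.255.255
First usable = network + 1
Last usable = broadcast - 1
Range: 39.192.0.1 to 39.223.255.254


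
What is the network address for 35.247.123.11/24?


IP:   00100011.11110111.01111011.00001011
Mask: 11111111.11111111.11111111.00000000
AND operation:
Net:  00100011.11110111.01111011.00000000
Network: 35.247.123.0/24


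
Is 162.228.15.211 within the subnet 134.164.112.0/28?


Subnet network: 134.164.112.0
Test IP AND mask: 162.228.15.208
No, 162.228.15.211 is not in 134.164.112.0/28


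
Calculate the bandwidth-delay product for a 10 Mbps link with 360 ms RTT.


BDP = bandwidth * RTT
= 10 Mbps * 360 ms
= 10 * 1e6 * 360 / 1000 bits
= 3600000 bits
= 450000 bytes
= 439.4531 KB
BDP = 3600000 bits (450000 bytes)


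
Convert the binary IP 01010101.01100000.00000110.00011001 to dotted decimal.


01010101 = 85
01100000 = 96
00000110 = 6
00011001 = 25
IP: 85.96.6.25


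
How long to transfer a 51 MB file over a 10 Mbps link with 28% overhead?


Effective throughput = 10 * (1 - 28/100) = 7.2 Mbps
File size in Mb = 51 * 8 = 408 Mb
Time = 408 / 7.2
Time = 56.6667 seconds


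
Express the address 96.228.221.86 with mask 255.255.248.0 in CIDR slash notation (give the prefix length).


Binary: 11111111.11111111.11111000.00000000
Count leading 1s
Prefix: /21


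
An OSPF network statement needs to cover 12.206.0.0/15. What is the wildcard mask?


Subnet mask: 255.254.0.0
Wildcard = 255.255.255.255 - subnet mask
255 - 255 = 0
255 - 254 = 1
255 - 0 = 255
255 - 0 = 255
Wildcard: 0.1.255.255


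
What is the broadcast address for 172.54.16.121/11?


Network: 172.32.0.0/11
Host bits = 21
Set all host bits to 1:
Broadcast: 172.63.255.255


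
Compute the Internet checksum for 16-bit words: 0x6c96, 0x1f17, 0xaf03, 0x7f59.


Sum all words (with carry folding):
+ 0x6c96 = 0x6c96
+ 0x1f17 = 0x8bad
+ 0xaf03 = 0x3ab1
+ 0x7f59 = 0xba0a
One's complement: ~0xba0a
Checksum = 0x45f5


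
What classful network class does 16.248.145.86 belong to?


First octet: 16
Binary: 00010000
0xxxxxxx -> Class A (1-126)
Class A, default mask 255.0.0.0 (/8)


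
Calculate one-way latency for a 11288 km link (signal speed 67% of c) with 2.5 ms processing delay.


Speed = 0.67 * 3e5 km/s = 201000 km/s
Propagation delay = 11288 / 201000 = 0.0562 s = 56.1592 ms
Processing delay = 2.5 ms
Total one-way latency = 58.6592 ms


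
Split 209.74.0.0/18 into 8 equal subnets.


New prefix = 18 + 3 = 21
Each subnet has 2048 addresses
  209.74.0.0/21
  209.74.8.0/21
  209.74.16.0/21
  209.74.24.0/21
  209.74.32.0/21
  209.74.40.0/21
  209.74.48.0/21
  209.74.56.0/21
Subnets: 209.74.0.0/21, 209.74.8.0/21, 209.74.16.0/21, 209.74.24.0/21, 209.74.32.0/21, 209.74.40.0/21, 209.74.48.0/21, 209.74.56.0/21


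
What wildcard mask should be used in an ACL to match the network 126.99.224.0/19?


Subnet mask: 255.255.224.0
Wildcard = 255.255.255.255 - subnet mask
255 - 255 = 0
255 - 255 = 0
255 - 224 = 31
255 - 0 = 255
Wildcard: 0.0.31.255


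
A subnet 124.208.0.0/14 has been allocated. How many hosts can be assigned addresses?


Host bits = 32 - 14 = 18
Total addresses = 2^18 = 262144
Usable = total - 2 (network and broadcast)
Usable hosts: 262142


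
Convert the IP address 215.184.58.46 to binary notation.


215 = 11010111
184 = 10111000
58 = 00111010
46 = 00101110
Binary: 11010111.10111000.00111010.00101110


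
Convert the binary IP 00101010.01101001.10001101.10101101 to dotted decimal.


00101010 = 42
01101001 = 105
10001101 = 141
10101101 = 173
IP: 42.105.141.173


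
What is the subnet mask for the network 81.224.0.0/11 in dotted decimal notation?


/11 means 11 network bits, 21 host bits
Binary: 11111111111000000000000000000000
Mask: 255.224.0.0


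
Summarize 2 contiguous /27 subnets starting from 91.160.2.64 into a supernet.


Original prefix: /27
Number of subnets: 2 = 2^1
New prefix = 27 - 1 = 26
Supernet: 91.160.2.64/26


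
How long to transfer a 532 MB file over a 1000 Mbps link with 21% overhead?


Effective throughput = 1000 * (1 - 21/100) = 790 Mbps
File size in Mb = 532 * 8 = 4256 Mb
Time = 4256 / 790
Time = 5.3873 seconds


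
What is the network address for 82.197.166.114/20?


IP:   01010010.11000101.10100110.01110010
Mask: 11111111.11111111.11110000.00000000
AND operation:
Net:  01010010.11000101.10100000.00000000
Network: 82.197.160.0/20


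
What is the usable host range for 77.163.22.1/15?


Network: 77.162.0.0
Broadcast: 77.163.255.255
First usable = network + 1
Last usable = broadcast - 1
Range: 77.162.0.1 to 77.163.255.254


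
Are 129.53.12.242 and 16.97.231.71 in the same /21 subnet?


Mask: 255.255.248.0
129.53.12.242 AND mask = 129.53.8.0
16.97.231.71 AND mask = 16.97.224.0
No, different subnets (129.53.8.0 vs 16.97.224.0)


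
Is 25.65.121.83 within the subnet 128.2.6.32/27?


Subnet network: 128.2.6.32
Test IP AND mask: 25.65.121.64
No, 25.65.121.83 is not in 128.2.6.32/27


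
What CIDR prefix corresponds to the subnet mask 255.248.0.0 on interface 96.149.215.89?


Binary: 11111111.11111000.00000000.00000000
Count leading 1s
Prefix: /13


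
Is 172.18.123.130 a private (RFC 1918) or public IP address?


RFC 1918 private ranges:
  10.0.0.0/8 (10.0.0.0 - 10.255.255.255)
  172.16.0.0/12 (172.16.0.0 - 172.31.255.255)
  192.168.0.0/16 (192.168.0.0 - 192.168.255.255)
Private (in 172.16.0.0/12)


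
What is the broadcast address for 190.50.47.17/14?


Network: 190.48.0.0/14
Host bits = 18
Set all host bits to 1:
Broadcast: 190.51.255.255


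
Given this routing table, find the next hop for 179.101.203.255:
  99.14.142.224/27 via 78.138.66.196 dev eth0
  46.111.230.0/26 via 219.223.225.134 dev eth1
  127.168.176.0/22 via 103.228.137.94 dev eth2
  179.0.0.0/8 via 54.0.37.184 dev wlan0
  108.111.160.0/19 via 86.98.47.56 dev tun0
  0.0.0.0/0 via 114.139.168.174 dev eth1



Longest prefix match for 179.101.203.255:
  /27 99.14.142.224: no
  /26 46.111.230.0: no
  /22 127.168.176.0: no
  /8 179.0.0.0: MATCH
  /19 108.111.160.0: no
  /0 0.0.0.0: MATCH
Selected: next-hop 54.0.37.184 via wlan0 (matched /8)


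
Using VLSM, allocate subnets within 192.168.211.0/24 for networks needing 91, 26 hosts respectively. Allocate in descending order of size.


91 hosts -> /25 (126 usable): 192.168.211.0/25
26 hosts -> /27 (30 usable): 192.168.211.128/27
Allocation: 192.168.211.0/25 (91 hosts, 126 usable); 192.168.211.128/27 (26 hosts, 30 usable)


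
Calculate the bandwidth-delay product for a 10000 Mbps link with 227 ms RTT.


BDP = bandwidth * RTT
= 10000 Mbps * 227 ms
= 10000 * 1e6 * 227 / 1000 bits
= 2270000000 bits
= 283750000 bytes
= 277099.6094 KB
BDP = 2270000000 bits (283750000 bytes)


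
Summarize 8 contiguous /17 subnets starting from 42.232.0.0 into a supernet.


Original prefix: /17
Number of subnets: 8 = 2^3
New prefix = 17 - 3 = 14
Supernet: 42.232.0.0/14


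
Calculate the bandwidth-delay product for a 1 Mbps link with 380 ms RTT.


BDP = bandwidth * RTT
= 1 Mbps * 380 ms
= 1 * 1e6 * 380 / 1000 bits
= 380000 bits
= 47500 bytes
= 46.3867 KB
BDP = 380000 bits (47500 bytes)


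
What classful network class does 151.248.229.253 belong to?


First octet: 151
Binary: 10010111
10xxxxxx -> Class B (128-191)
Class B, default mask 255.255.0.0 (/16)


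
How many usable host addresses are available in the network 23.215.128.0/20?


Host bits = 32 - 20 = 12
Total addresses = 2^12 = 4096
Usable = total - 2 (network and broadcast)
Usable hosts: 4094


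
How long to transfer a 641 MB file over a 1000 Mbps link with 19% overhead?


Effective throughput = 1000 * (1 - 19/100) = 810 Mbps
File size in Mb = 641 * 8 = 5128 Mb
Time = 5128 / 810
Time = 6.3309 seconds


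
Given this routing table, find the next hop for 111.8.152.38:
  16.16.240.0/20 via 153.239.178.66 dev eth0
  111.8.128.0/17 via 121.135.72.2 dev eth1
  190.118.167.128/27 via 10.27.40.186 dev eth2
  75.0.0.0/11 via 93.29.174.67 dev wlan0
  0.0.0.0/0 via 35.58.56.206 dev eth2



Longest prefix match for 111.8.152.38:
  /20 16.16.240.0: no
  /17 111.8.128.0: MATCH
  /27 190.118.167.128: no
  /11 75.0.0.0: no
  /0 0.0.0.0: MATCH
Selected: next-hop 121.135.72.2 via eth1 (matched /17)


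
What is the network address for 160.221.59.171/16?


IP:   10100000.11011101.00111011.10101011
Mask: 11111111.11111111.00000000.00000000
AND operation:
Net:  10100000.11011101.00000000.00000000
Network: 160.221.0.0/16


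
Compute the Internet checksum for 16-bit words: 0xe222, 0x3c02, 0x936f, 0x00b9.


Sum all words (with carry folding):
+ 0xe222 = 0xe222
+ 0x3c02 = 0x1e25
+ 0x936f = 0xb194
+ 0x00b9 = 0xb24d
One's complement: ~0xb24d
Checksum = 0x4db2


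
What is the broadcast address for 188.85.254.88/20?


Network: 188.85.240.0/20
Host bits = 12
Set all host bits to 1:
Broadcast: 188.85.255.255


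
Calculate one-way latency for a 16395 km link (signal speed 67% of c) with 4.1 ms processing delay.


Speed = 0.67 * 3e5 km/s = 201000 km/s
Propagation delay = 16395 / 201000 = 0.0816 s = 81.5672 ms
Processing delay = 4.1 ms
Total one-way latency = 85.6672 ms


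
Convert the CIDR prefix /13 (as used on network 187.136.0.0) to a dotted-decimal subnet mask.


/13 means 13 network bits, 19 host bits
Binary: 11111111111110000000000000000000
Mask: 255.248.0.0


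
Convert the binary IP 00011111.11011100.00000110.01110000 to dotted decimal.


00011111 = 31
11011100 = 220
00000110 = 6
01110000 = 112
IP: 31.220.6.112


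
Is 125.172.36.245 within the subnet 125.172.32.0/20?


Subnet network: 125.172.32.0
Test IP AND mask: 125.172.32.0
Yes, 125.172.36.245 is in 125.172.32.0/20


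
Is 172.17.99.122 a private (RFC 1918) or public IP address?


RFC 1918 private ranges:
  10.0.0.0/8 (10.0.0.0 - 10.255.255.255)
  172.16.0.0/12 (172.16.0.0 - 172.31.255.255)
  192.168.0.0/16 (192.168.0.0 - 192.168.255.255)
Private (in 172.16.0.0/12)


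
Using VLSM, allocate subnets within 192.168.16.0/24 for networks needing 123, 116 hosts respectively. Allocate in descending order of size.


123 hosts -> /25 (126 usable): 192.168.16.0/25
116 hosts -> /25 (126 usable): 192.168.16.128/25
Allocation: 192.168.16.0/25 (123 hosts, 126 usable); 192.168.16.128/25 (116 hosts, 126 usable)


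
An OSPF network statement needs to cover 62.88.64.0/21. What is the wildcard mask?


Subnet mask: 255.255.248.0
Wildcard = 255.255.255.255 - subnet mask
255 - 255 = 0
255 - 255 = 0
255 - 248 = 7
255 - 0 = 255
Wildcard: 0.0.7.255


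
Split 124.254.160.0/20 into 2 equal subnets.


New prefix = 20 + 1 = 21
Each subnet has 2048 addresses
  124.254.160.0/21
  124.254.168.0/21
Subnets: 124.254.160.0/21, 124.254.168.0/21


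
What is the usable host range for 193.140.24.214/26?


Network: 193.140.24.192
Broadcast: 193.140.24.255
First usable = network + 1
Last usable = broadcast - 1
Range: 193.140.24.193 to 193.140.24.254


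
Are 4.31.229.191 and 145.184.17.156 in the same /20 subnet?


Mask: 255.255.240.0
4.31.229.191 AND mask = 4.31.224.0
145.184.17.156 AND mask = 145.184.16.0
No, different subnets (4.31.224.0 vs 145.184.16.0)


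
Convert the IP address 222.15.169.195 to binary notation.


222 = 11011110
15 = 00001111
169 = 10101001
195 = 11000011
Binary: 11011110.00001111.10101001.11000011


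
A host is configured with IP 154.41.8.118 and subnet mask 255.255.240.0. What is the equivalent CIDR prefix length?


Binary: 11111111.11111111.11110000.00000000
Count leading 1s
Prefix: /20


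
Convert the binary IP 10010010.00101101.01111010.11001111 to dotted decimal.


10010010 = 146
00101101 = 45
01111010 = 122
11001111 = 207
IP: 146.45.122.207


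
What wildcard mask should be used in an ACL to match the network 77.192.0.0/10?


Subnet mask: 255.192.0.0
Wildcard = 255.255.255.255 - subnet mask
255 - 255 = 0
255 - 192 = 63
255 - 0 = 255
255 - 0 = 255
Wildcard: 0.63.255.255


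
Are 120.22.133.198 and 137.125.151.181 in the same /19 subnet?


Mask: 255.255.224.0
120.22.133.198 AND mask = 120.22.128.0
137.125.151.181 AND mask = 137.125.128.0
No, different subnets (120.22.128.0 vs 137.125.128.0)


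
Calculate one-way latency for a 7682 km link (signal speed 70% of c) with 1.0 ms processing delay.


Speed = 0.7 * 3e5 km/s = 210000 km/s
Propagation delay = 7682 / 210000 = 0.0366 s = 36.581 ms
Processing delay = 1.0 ms
Total one-way latency = 37.581 ms


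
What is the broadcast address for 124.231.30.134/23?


Network: 124.231.30.0/23
Host bits = 9
Set all host bits to 1:
Broadcast: 124.231.31.255


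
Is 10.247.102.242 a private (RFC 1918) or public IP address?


RFC 1918 private ranges:
  10.0.0.0/8 (10.0.0.0 - 10.255.255.255)
  172.16.0.0/12 (172.16.0.0 - 172.31.255.255)
  192.168.0.0/16 (192.168.0.0 - 192.168.255.255)
Private (in 10.0.0.0/8)


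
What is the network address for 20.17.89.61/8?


IP:   00010100.00010001.01011001.00111101
Mask: 11111111.00000000.00000000.00000000
AND operation:
Net:  00010100.00000000.00000000.00000000
Network: 20.0.0.0/8


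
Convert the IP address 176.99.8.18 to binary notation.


176 = 10110000
99 = 01100011
8 = 00001000
18 = 00010010
Binary: 10110000.01100011.00001000.00010010


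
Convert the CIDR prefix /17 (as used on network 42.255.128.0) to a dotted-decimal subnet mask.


/17 means 17 network bits, 15 host bits
Binary: 11111111111111111000000000000000
Mask: 255.255.128.0


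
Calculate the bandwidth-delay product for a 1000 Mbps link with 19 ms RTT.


BDP = bandwidth * RTT
= 1000 Mbps * 19 ms
= 1000 * 1e6 * 19 / 1000 bits
= 19000000 bits
= 2375000 bytes
= 2319.3359 KB
BDP = 19000000 bits (2375000 bytes)


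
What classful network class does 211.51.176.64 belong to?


First octet: 211
Binary: 11010011
110xxxxx -> Class C (192-223)
Class C, default mask 255.255.255.0 (/24)


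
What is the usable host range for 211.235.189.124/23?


Network: 211.235.188.0
Broadcast: 211.235.189.255
First usable = network + 1
Last usable = broadcast - 1
Range: 211.235.188.1 to 211.235.189.254


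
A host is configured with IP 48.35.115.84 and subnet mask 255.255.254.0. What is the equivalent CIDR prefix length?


Binary: 11111111.11111111.11111110.00000000
Count leading 1s
Prefix: /23


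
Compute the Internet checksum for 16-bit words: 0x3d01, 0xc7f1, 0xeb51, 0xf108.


Sum all words (with carry folding):
+ 0x3d01 = 0x3d01
+ 0xc7f1 = 0x04f3
+ 0xeb51 = 0xf044
+ 0xf108 = 0xe14d
One's complement: ~0xe14d
Checksum = 0x1eb2


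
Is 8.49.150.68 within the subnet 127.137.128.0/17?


Subnet network: 127.137.128.0
Test IP AND mask: 8.49.128.0
No, 8.49.150.68 is not in 127.137.128.0/17


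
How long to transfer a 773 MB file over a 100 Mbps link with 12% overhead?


Effective throughput = 100 * (1 - 12/100) = 88 Mbps
File size in Mb = 773 * 8 = 6184 Mb
Time = 6184 / 88
Time = 70.2727 seconds


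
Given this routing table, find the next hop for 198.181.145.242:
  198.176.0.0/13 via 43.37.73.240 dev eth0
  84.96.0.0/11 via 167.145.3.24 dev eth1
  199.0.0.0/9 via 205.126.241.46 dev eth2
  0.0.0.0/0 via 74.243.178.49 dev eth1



Longest prefix match for 198.181.145.242:
  /13 198.176.0.0: MATCH
  /11 84.96.0.0: no
  /9 199.0.0.0: no
  /0 0.0.0.0: MATCH
Selected: next-hop 43.37.73.240 via eth0 (matched /13)


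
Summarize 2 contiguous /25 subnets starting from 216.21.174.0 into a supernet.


Original prefix: /25
Number of subnets: 2 = 2^1
New prefix = 25 - 1 = 24
Supernet: 216.21.174.0/24


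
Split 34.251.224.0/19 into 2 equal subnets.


New prefix = 19 + 1 = 20
Each subnet has 4096 addresses
  34.251.224.0/20
  34.251.240.0/20
Subnets: 34.251.224.0/20, 34.251.240.0/20


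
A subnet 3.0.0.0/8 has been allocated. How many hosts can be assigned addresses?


Host bits = 32 - 8 = 24
Total addresses = 2^24 = 16777216
Usable = total - 2 (network and broadcast)
Usable hosts: 16777214


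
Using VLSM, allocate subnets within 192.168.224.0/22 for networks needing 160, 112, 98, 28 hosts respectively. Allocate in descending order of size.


160 hosts -> /24 (254 usable): 192.168.224.0/24
112 hosts -> /25 (126 usable): 192.168.225.0/25
98 hosts -> /25 (126 usable): 192.168.225.128/25
28 hosts -> /27 (30 usable): 192.168.226.0/27
Allocation: 192.168.224.0/24 (160 hosts, 254 usable); 192.168.225.0/25 (112 hosts, 126 usable); 192.168.225.128/25 (98 hosts, 126 usable); 192.168.226.0/27 (28 hosts, 30 usable)


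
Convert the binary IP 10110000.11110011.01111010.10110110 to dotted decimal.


10110000 = 176
11110011 = 243
01111010 = 122
10110110 = 182
IP: 176.243.122.182


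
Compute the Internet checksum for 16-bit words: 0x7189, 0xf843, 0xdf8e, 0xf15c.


Sum all words (with carry folding):
+ 0x7189 = 0x7189
+ 0xf843 = 0x69cd
+ 0xdf8e = 0x495c
+ 0xf15c = 0x3ab9
One's complement: ~0x3ab9
Checksum = 0xc546


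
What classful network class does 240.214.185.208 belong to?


First octet: 240
Binary: 11110000
1111xxxx -> Class E (240-255)
Class E (reserved), default mask N/A


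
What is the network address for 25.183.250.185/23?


IP:   00011001.10110111.11111010.10111001
Mask: 11111111.11111111.11111110.00000000
AND operation:
Net:  00011001.10110111.11111010.00000000
Network: 25.183.250.0/23


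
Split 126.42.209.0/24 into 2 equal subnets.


New prefix = 24 + 1 = 25
Each subnet has 128 addresses
  126.42.209.0/25
  126.42.209.128/25
Subnets: 126.42.209.0/25, 126.42.209.128/25


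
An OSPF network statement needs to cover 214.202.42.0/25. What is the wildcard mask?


Subnet mask: 255.255.255.128
Wildcard = 255.255.255.255 - subnet mask
255 - 255 = 0
255 - 255 = 0
255 - 255 = 0
255 - 128 = 127
Wildcard: 0.0.0.127


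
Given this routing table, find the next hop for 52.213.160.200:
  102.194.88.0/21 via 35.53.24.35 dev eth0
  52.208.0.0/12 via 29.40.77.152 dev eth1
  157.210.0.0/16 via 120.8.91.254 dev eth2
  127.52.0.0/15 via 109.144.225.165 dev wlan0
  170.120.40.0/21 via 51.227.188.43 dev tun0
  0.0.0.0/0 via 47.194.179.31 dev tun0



Longest prefix match for 52.213.160.200:
  /21 102.194.88.0: no
  /12 52.208.0.0: MATCH
  /16 157.210.0.0: no
  /15 127.52.0.0: no
  /21 170.120.40.0: no
  /0 0.0.0.0: MATCH
Selected: next-hop 29.40.77.152 via eth1 (matched /12)


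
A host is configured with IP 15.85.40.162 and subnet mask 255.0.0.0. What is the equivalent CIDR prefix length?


Binary: 11111111.00000000.00000000.00000000
Count leading 1s
Prefix: /8


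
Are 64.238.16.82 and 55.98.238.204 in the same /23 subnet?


Mask: 255.255.254.0
64.238.16.82 AND mask = 64.238.16.0
55.98.238.204 AND mask = 55.98.238.0
No, different subnets (64.238.16.0 vs 55.98.238.0)


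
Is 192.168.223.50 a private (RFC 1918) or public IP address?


RFC 1918 private ranges:
  10.0.0.0/8 (10.0.0.0 - 10.255.255.255)
  172.16.0.0/12 (172.16.0.0 - 172.31.255.255)
  192.168.0.0/16 (192.168.0.0 - 192.168.255.255)
Private (in 192.168.0.0/16)


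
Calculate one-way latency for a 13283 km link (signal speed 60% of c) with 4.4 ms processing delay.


Speed = 0.6 * 3e5 km/s = 180000 km/s
Propagation delay = 13283 / 180000 = 0.0738 s = 73.7944 ms
Processing delay = 4.4 ms
Total one-way latency = 78.1944 ms


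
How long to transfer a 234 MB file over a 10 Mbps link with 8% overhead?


Effective throughput = 10 * (1 - 8/100) = 9.2 Mbps
File size in Mb = 234 * 8 = 1872 Mb
Time = 1872 / 9.2
Time = 203.4783 seconds


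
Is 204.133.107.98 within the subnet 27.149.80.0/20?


Subnet network: 27.149.80.0
Test IP AND mask: 204.133.96.0
No, 204.133.107.98 is not in 27.149.80.0/20


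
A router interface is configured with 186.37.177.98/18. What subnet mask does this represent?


/18 means 18 network bits, 14 host bits
Binary: 11111111111111111100000000000000
Mask: 255.255.192.0


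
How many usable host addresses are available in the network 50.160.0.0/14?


Host bits = 32 - 14 = 18
Total addresses = 2^18 = 262144
Usable = total - 2 (network and broadcast)
Usable hosts: 262142


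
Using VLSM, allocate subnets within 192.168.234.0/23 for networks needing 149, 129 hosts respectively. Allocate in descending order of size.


149 hosts -> /24 (254 usable): 192.168.234.0/24
129 hosts -> /24 (254 usable): 192.168.235.0/24
Allocation: 192.168.234.0/24 (149 hosts, 254 usable); 192.168.235.0/24 (129 hosts, 254 usable)


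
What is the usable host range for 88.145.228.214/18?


Network: 88.145.192.0
Broadcast: 88.145.255.255
First usable = network + 1
Last usable = broadcast - 1
Range: 88.145.192.1 to 88.145.255.254


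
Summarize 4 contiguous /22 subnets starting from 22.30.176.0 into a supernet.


Original prefix: /22
Number of subnets: 4 = 2^2
New prefix = 22 - 2 = 20
Supernet: 22.30.176.0/20


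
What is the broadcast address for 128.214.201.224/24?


Network: 128.214.201.0/24
Host bits = 8
Set all host bits to 1:
Broadcast: 128.214.201.255


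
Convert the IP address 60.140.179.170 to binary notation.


60 = 00111100
140 = 10001100
179 = 10110011
170 = 10101010
Binary: 00111100.10001100.10110011.10101010


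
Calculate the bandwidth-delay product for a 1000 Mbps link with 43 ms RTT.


BDP = bandwidth * RTT
= 1000 Mbps * 43 ms
= 1000 * 1e6 * 43 / 1000 bits
= 43000000 bits
= 5375000 bytes
= 5249.0234 KB
BDP = 43000000 bits (5375000 bytes)


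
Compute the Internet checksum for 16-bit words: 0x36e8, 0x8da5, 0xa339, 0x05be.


Sum all words (with carry folding):
+ 0x36e8 = 0x36e8
+ 0x8da5 = 0xc48d
+ 0xa339 = 0x67c7
+ 0x05be = 0x6d85
One's complement: ~0x6d85
Checksum = 0x927a


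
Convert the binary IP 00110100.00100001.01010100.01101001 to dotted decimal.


00110100 = 52
00100001 = 33
01010100 = 84
01101001 = 105
IP: 52.33.84.105


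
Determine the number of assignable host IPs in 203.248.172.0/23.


Host bits = 32 - 23 = 9
Total addresses = 2^9 = 512
Usable = total - 2 (network and broadcast)
Usable hosts: 510


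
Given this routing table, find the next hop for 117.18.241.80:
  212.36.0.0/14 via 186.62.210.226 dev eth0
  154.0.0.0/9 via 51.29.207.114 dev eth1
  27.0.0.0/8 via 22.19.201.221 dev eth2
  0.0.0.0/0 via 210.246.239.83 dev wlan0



Longest prefix match for 117.18.241.80:
  /14 212.36.0.0: no
  /9 154.0.0.0: no
  /8 27.0.0.0: no
  /0 0.0.0.0: MATCH
Selected: next-hop 210.246.239.83 via wlan0 (matched /0)


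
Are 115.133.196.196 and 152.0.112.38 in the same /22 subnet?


Mask: 255.255.252.0
115.133.196.196 AND mask = 115.133.196.0
152.0.112.38 AND mask = 152.0.112.0
No, different subnets (115.133.196.0 vs 152.0.112.0)


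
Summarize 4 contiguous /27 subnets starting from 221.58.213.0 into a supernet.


Original prefix: /27
Number of subnets: 4 = 2^2
New prefix = 27 - 2 = 25
Supernet: 221.58.213.0/25


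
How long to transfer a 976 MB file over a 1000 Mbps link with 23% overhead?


Effective throughput = 1000 * (1 - 23/100) = 770 Mbps
File size in Mb = 976 * 8 = 7808 Mb
Time = 7808 / 770
Time = 10.1403 seconds


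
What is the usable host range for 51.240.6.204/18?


Network: 51.240.0.0
Broadcast: 51.240.63.255
First usable = network + 1
Last usable = broadcast - 1
Range: 51.240.0.1 to 51.240.63.254


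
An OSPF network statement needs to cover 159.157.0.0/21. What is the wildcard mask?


Subnet mask: 255.255.248.0
Wildcard = 255.255.255.255 - subnet mask
255 - 255 = 0
255 - 255 = 0
255 - 248 = 7
255 - 0 = 255
Wildcard: 0.0.7.255


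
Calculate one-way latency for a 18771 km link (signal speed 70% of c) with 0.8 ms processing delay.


Speed = 0.7 * 3e5 km/s = 210000 km/s
Propagation delay = 18771 / 210000 = 0.0894 s = 89.3857 ms
Processing delay = 0.8 ms
Total one-way latency = 90.1857 ms


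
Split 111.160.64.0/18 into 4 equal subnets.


New prefix = 18 + 2 = 20
Each subnet has 4096 addresses
  111.160.64.0/20
  111.160.80.0/20
  111.160.96.0/20
  111.160.112.0/20
Subnets: 111.160.64.0/20, 111.160.80.0/20, 111.160.96.0/20, 111.160.112.0/20


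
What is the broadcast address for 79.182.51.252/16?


Network: 79.182.0.0/16
Host bits = 16
Set all host bits to 1:
Broadcast: 79.182.255.255


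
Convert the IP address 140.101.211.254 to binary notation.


140 = 10001100
101 = 01100101
211 = 11010011
254 = 11111110
Binary: 10001100.01100101.11010011.11111110


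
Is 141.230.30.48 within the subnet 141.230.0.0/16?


Subnet network: 141.230.0.0
Test IP AND mask: 141.230.0.0
Yes, 141.230.30.48 is in 141.230.0.0/16


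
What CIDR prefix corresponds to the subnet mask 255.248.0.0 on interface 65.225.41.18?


Binary: 11111111.11111000.00000000.00000000
Count leading 1s
Prefix: /13


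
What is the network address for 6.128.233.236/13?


IP:   00000110.10000000.11101001.11101100
Mask: 11111111.11111000.00000000.00000000
AND operation:
Net:  00000110.10000000.00000000.00000000
Network: 6.128.0.0/13


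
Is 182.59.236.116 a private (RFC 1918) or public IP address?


RFC 1918 private ranges:
  10.0.0.0/8 (10.0.0.0 - 10.255.255.255)
  172.16.0.0/12 (172.16.0.0 - 172.31.255.255)
  192.168.0.0/16 (192.168.0.0 - 192.168.255.255)
Public (not in any RFC 1918 range)


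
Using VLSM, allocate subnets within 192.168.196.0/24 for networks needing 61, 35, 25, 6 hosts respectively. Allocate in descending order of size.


61 hosts -> /26 (62 usable): 192.168.196.0/26
35 hosts -> /26 (62 usable): 192.168.196.64/26
25 hosts -> /27 (30 usable): 192.168.196.128/27
6 hosts -> /29 (6 usable): 192.168.196.160/29
Allocation: 192.168.196.0/26 (61 hosts, 62 usable); 192.168.196.64/26 (35 hosts, 62 usable); 192.168.196.128/27 (25 hosts, 30 usable); 192.168.196.160/29 (6 hosts, 6 usable)


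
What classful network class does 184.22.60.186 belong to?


First octet: 184
Binary: 10111000
10xxxxxx -> Class B (128-191)
Class B, default mask 255.255.0.0 (/16)


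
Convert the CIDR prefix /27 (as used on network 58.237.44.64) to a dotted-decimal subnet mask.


/27 means 27 network bits, 5 host bits
Binary: 11111111111111111111111111100000
Mask: 255.255.255.224


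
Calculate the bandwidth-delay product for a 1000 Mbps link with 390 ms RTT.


BDP = bandwidth * RTT
= 1000 Mbps * 390 ms
= 1000 * 1e6 * 390 / 1000 bits
= 390000000 bits
= 48750000 bytes
= 47607.4219 KB
BDP = 390000000 bits (48750000 bytes)


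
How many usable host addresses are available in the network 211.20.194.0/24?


Host bits = 32 - 24 = 8
Total addresses = 2^8 = 256
Usable = total - 2 (network and broadcast)
Usable hosts: 254


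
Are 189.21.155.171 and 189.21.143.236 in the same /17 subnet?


Mask: 255.255.128.0
189.21.155.171 AND mask = 189.21.128.0
189.21.143.236 AND mask = 189.21.128.0
Yes, same subnet (189.21.128.0)


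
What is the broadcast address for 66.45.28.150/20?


Network: 66.45.16.0/20
Host bits = 12
Set all host bits to 1:
Broadcast: 66.45.31.255


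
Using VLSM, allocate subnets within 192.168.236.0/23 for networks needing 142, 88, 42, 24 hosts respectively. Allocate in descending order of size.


142 hosts -> /24 (254 usable): 192.168.236.0/24
88 hosts -> /25 (126 usable): 192.168.237.0/25
42 hosts -> /26 (62 usable): 192.168.237.128/26
24 hosts -> /27 (30 usable): 192.168.237.192/27
Allocation: 192.168.236.0/24 (142 hosts, 254 usable); 192.168.237.0/25 (88 hosts, 126 usable); 192.168.237.128/26 (42 hosts, 62 usable); 192.168.237.192/27 (24 hosts, 30 usable)


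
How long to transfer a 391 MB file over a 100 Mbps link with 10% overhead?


Effective throughput = 100 * (1 - 10/100) = 90 Mbps
File size in Mb = 391 * 8 = 3128 Mb
Time = 3128 / 90
Time = 34.7556 seconds


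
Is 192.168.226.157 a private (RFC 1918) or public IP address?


RFC 1918 private ranges:
  10.0.0.0/8 (10.0.0.0 - 10.255.255.255)
  172.16.0.0/12 (172.16.0.0 - 172.31.255.255)
  192.168.0.0/16 (192.168.0.0 - 192.168.255.255)
Private (in 192.168.0.0/16)


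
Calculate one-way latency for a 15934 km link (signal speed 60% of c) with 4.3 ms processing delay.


Speed = 0.6 * 3e5 km/s = 180000 km/s
Propagation delay = 15934 / 180000 = 0.0885 s = 88.5222 ms
Processing delay = 4.3 ms
Total one-way latency = 92.8222 ms


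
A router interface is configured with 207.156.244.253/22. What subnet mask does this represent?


/22 means 22 network bits, 10 host bits
Binary: 11111111111111111111110000000000
Mask: 255.255.252.0


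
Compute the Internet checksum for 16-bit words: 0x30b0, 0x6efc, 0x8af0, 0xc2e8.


Sum all words (with carry folding):
+ 0x30b0 = 0x30b0
+ 0x6efc = 0x9fac
+ 0x8af0 = 0x2a9d
+ 0xc2e8 = 0xed85
One's complement: ~0xed85
Checksum = 0x127a


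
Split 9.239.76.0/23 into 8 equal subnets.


New prefix = 23 + 3 = 26
Each subnet has 64 addresses
  9.239.76.0/26
  9.239.76.64/26
  9.239.76.128/26
  9.239.76.192/26
  9.239.77.0/26
  9.239.77.64/26
  9.239.77.128/26
  9.239.77.192/26
Subnets: 9.239.76.0/26, 9.239.76.64/26, 9.239.76.128/26, 9.239.76.192/26, 9.239.77.0/26, 9.239.77.64/26, 9.239.77.128/26, 9.239.77.192/26


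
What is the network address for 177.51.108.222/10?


IP:   10110001.00110011.01101100.11011110
Mask: 11111111.11000000.00000000.00000000
AND operation:
Net:  10110001.00000000.00000000.00000000
Network: 177.0.0.0/10


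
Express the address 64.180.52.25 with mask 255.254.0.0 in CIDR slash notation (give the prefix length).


Binary: 11111111.11111110.00000000.00000000
Count leading 1s
Prefix: /15


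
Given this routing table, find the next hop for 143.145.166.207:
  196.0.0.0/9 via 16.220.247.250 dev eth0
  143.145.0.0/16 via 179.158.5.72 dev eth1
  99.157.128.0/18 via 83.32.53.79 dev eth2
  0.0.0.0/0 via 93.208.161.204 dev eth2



Longest prefix match for 143.145.166.207:
  /9 196.0.0.0: no
  /16 143.145.0.0: MATCH
  /18 99.157.128.0: no
  /0 0.0.0.0: MATCH
Selected: next-hop 179.158.5.72 via eth1 (matched /16)


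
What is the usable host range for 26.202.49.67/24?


Network: 26.202.49.0
Broadcast: 26.202.49.255
First usable = network + 1
Last usable = broadcast - 1
Range: 26.202.49.1 to 26.202.49.254


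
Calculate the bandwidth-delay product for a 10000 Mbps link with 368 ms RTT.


BDP = bandwidth * RTT
= 10000 Mbps * 368 ms
= 10000 * 1e6 * 368 / 1000 bits
= 3680000000 bits
= 460000000 bytes
= 449218.75 KB
BDP = 3680000000 bits (460000000 bytes)


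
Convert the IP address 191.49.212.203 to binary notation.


191 = 10111111
49 = 00110001
212 = 11010100
203 = 11001011
Binary: 10111111.00110001.11010100.11001011


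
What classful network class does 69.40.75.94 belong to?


First octet: 69
Binary: 01000101
0xxxxxxx -> Class A (1-126)
Class A, default mask 255.0.0.0 (/8)


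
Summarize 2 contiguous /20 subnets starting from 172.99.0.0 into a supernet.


Original prefix: /20
Number of subnets: 2 = 2^1
New prefix = 20 - 1 = 19
Supernet: 172.99.0.0/19


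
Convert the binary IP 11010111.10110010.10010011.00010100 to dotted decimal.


11010111 = 215
10110010 = 178
10010011 = 147
00010100 = 20
IP: 215.178.147.20


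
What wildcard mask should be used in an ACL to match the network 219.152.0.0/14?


Subnet mask: 255.252.0.0
Wildcard = 255.255.255.255 - subnet mask
255 - 255 = 0
255 - 252 = 3
255 - 0 = 255
255 - 0 = 255
Wildcard: 0.3.255.255


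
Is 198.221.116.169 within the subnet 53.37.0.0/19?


Subnet network: 53.37.0.0
Test IP AND mask: 198.221.96.0
No, 198.221.116.169 is not in 53.37.0.0/19


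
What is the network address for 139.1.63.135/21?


IP:   10001011.00000001.00111111.10000111
Mask: 11111111.11111111.11111000.00000000
AND operation:
Net:  10001011.00000001.00111000.00000000
Network: 139.1.56.0/21


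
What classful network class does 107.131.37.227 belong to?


First octet: 107
Binary: 01101011
0xxxxxxx -> Class A (1-126)
Class A, default mask 255.0.0.0 (/8)


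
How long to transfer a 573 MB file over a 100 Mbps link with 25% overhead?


Effective throughput = 100 * (1 - 25/100) = 75 Mbps
File size in Mb = 573 * 8 = 4584 Mb
Time = 4584 / 75
Time = 61.12 seconds


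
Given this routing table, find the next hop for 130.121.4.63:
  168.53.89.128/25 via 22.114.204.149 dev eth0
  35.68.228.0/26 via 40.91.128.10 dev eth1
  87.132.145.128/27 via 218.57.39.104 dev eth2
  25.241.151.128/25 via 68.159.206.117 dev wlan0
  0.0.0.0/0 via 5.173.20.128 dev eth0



Longest prefix match for 130.121.4.63:
  /25 168.53.89.128: no
  /26 35.68.228.0: no
  /27 87.132.145.128: no
  /25 25.241.151.128: no
  /0 0.0.0.0: MATCH
Selected: next-hop 5.173.20.128 via eth0 (matched /0)


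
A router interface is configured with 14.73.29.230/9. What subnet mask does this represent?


/9 means 9 network bits, 23 host bits
Binary: 11111111100000000000000000000000
Mask: 255.128.0.0


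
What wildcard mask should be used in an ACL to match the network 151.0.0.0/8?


Subnet mask: 255.0.0.0
Wildcard = 255.255.255.255 - subnet mask
255 - 255 = 0
255 - 0 = 255
255 - 0 = 255
255 - 0 = 255
Wildcard: 0.255.255.255


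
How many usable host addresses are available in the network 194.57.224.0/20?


Host bits = 32 - 20 = 12
Total addresses = 2^12 = 4096
Usable = total - 2 (network and broadcast)
Usable hosts: 4094


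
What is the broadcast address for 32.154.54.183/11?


Network: 32.128.0.0/11
Host bits = 21
Set all host bits to 1:
Broadcast: 32.159.255.255


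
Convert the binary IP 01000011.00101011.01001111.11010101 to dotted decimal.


01000011 = 67
00101011 = 43
01001111 = 79
11010101 = 213
IP: 67.43.79.213


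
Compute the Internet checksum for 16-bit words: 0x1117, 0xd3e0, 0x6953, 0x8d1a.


Sum all words (with carry folding):
+ 0x1117 = 0x1117
+ 0xd3e0 = 0xe4f7
+ 0x6953 = 0x4e4b
+ 0x8d1a = 0xdb65
One's complement: ~0xdb65
Checksum = 0x249a


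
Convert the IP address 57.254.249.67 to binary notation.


57 = 00111001
254 = 11111110
249 = 11111001
67 = 01000011
Binary: 00111001.11111110.11111001.01000011


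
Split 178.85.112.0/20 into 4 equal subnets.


New prefix = 20 + 2 = 22
Each subnet has 1024 addresses
  178.85.112.0/22
  178.85.116.0/22
  178.85.120.0/22
  178.85.124.0/22
Subnets: 178.85.112.0/22, 178.85.116.0/22, 178.85.120.0/22, 178.85.124.0/22


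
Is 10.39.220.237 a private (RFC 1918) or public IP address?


RFC 1918 private ranges:
  10.0.0.0/8 (10.0.0.0 - 10.255.255.255)
  172.16.0.0/12 (172.16.0.0 - 172.31.255.255)
  192.168.0.0/16 (192.168.0.0 - 192.168.255.255)
Private (in 10.0.0.0/8)


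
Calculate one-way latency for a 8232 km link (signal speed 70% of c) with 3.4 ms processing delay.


Speed = 0.7 * 3e5 km/s = 210000 km/s
Propagation delay = 8232 / 210000 = 0.0392 s = 39.2 ms
Processing delay = 3.4 ms
Total one-way latency = 42.6 ms


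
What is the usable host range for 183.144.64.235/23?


Network: 183.144.64.0
Broadcast: 183.144.65.255
First usable = network + 1
Last usable = broadcast - 1
Range: 183.144.64.1 to 183.144.65.254


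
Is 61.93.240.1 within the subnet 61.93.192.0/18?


Subnet network: 61.93.192.0
Test IP AND mask: 61.93.192.0
Yes, 61.93.240.1 is in 61.93.192.0/18


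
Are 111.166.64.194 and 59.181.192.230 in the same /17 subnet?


Mask: 255.255.128.0
111.166.64.194 AND mask = 111.166.0.0
59.181.192.230 AND mask = 59.181.128.0
No, different subnets (111.166.0.0 vs 59.181.128.0)


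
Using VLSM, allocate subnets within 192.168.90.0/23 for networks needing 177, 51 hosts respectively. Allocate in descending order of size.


177 hosts -> /24 (254 usable): 192.168.90.0/24
51 hosts -> /26 (62 usable): 192.168.91.0/26
Allocation: 192.168.90.0/24 (177 hosts, 254 usable); 192.168.91.0/26 (51 hosts, 62 usable)


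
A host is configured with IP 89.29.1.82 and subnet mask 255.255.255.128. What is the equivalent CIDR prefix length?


Binary: 11111111.11111111.11111111.10000000
Count leading 1s
Prefix: /25


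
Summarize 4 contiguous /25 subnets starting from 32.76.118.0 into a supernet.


Original prefix: /25
Number of subnets: 4 = 2^2
New prefix = 25 - 2 = 23
Supernet: 32.76.118.0/23


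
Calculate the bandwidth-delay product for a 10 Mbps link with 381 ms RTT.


BDP = bandwidth * RTT
= 10 Mbps * 381 ms
= 10 * 1e6 * 381 / 1000 bits
= 3810000 bits
= 476250 bytes
= 465.0879 KB
BDP = 3810000 bits (476250 bytes)


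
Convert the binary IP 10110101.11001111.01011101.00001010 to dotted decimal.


10110101 = 181
11001111 = 207
01011101 = 93
00001010 = 10
IP: 181.207.93.10


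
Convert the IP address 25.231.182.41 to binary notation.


25 = 00011001
231 = 11100111
182 = 10110110
41 = 00101001
Binary: 00011001.11100111.10110110.00101001
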